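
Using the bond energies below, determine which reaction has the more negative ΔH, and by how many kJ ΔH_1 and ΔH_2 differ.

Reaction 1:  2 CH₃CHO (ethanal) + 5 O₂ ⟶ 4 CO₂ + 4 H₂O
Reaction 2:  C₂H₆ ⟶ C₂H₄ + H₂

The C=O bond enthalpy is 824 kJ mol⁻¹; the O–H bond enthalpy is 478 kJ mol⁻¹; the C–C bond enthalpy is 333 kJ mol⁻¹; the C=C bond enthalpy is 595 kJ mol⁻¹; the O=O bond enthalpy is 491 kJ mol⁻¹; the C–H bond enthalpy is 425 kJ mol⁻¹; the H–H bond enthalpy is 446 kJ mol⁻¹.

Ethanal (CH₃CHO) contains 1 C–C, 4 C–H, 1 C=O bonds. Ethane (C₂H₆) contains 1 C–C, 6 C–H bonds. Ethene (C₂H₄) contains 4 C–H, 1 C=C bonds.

Reaction 1, by 2389 kJ

Reaction 1:
  Bonds broken (reactants):
    C–C: 2 × 333 = 666
    C–H: 8 × 425 = 3400
    C=O: 2 × 824 = 1648
    O=O: 5 × 491 = 2455
    Σ(broken) = 8169 kJ
  Bonds formed (products):
    C=O: 8 × 824 = 6592
    O–H: 8 × 478 = 3824
    Σ(formed) = 10416 kJ
  ΔH_1 = 8169 − 10416 = −2247 kJ
Reaction 2:
  Bonds broken (reactants):
    C–C: 1 × 333 = 333
    C–H: 6 × 425 = 2550
    Σ(broken) = 2883 kJ
  Bonds formed (products):
    C–H: 4 × 425 = 1700
    C=C: 1 × 595 = 595
    H–H: 1 × 446 = 446
    Σ(formed) = 2741 kJ
  ΔH_2 = 2883 − 2741 = +142 kJ
ΔH_1 − ΔH_2 = −2389 kJ, so reaction 1 has the more negative ΔH; |ΔH_1 − ΔH_2| = 2389 kJ.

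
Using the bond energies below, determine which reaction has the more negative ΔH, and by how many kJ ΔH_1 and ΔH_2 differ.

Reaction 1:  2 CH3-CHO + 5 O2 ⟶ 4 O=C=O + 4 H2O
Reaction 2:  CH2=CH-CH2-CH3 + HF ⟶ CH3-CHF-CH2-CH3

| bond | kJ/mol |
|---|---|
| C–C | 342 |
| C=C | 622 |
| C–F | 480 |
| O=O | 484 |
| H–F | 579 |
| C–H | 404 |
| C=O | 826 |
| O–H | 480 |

Reaction 1:
  Bonds broken (reactants):
    C–C: 2 × 342 = 684
    C–H: 8 × 404 = 3232
    C=O: 2 × 826 = 1652
    O=O: 5 × 484 = 2420
    Σ(broken) = 7988 kJ
  Bonds formed (products):
    C=O: 8 × 826 = 6608
    O–H: 8 × 480 = 3840
    Σ(formed) = 10448 kJ
  ΔH_1 = 7988 − 10448 = −2460 kJ
Reaction 2:
  Bonds broken (reactants):
    C–C: 2 × 342 = 684
    C–H: 8 × 404 = 3232
    C=C: 1 × 622 = 622
    H–F: 1 × 579 = 579
    Σ(broken) = 5117 kJ
  Bonds formed (products):
    C–C: 3 × 342 = 1026
    C–F: 1 × 480 = 480
    C–H: 9 × 404 = 3636
    Σ(formed) = 5142 kJ
  ΔH_2 = 5117 − 5142 = −25 kJ
ΔH_1 − ΔH_2 = −2435 kJ, so reaction 1 has the more negative ΔH; |ΔH_1 − ΔH_2| = 2435 kJ.

Reaction 1, by 2435 kJ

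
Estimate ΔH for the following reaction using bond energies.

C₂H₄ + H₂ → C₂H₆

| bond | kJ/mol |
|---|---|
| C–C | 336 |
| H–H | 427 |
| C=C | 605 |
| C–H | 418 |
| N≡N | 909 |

Bonds broken (reactants):
  C–H: 4 × 418 = 1672
  C=C: 1 × 605 = 605
  H–H: 1 × 427 = 427
  Σ(broken) = 2704 kJ
Bonds formed (products):
  C–C: 1 × 336 = 336
  C–H: 6 × 418 = 2508
  Σ(formed) = 2844 kJ
ΔH = Σ(broken) − Σ(formed) = 2704 − 2844 = −140 kJ

ΔH ≈ −140 kJ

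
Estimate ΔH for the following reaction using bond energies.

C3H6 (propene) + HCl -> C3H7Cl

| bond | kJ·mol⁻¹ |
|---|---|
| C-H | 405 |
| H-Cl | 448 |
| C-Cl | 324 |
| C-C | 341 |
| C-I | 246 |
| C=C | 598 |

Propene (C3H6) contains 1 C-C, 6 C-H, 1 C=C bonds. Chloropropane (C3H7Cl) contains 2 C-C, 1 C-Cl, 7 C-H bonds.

Bonds broken (reactants):
  C-C: 1 × 341 = 341
  C-H: 6 × 405 = 2430
  C=C: 1 × 598 = 598
  H-Cl: 1 × 448 = 448
  Σ(broken) = 3817 kJ
Bonds formed (products):
  C-C: 2 × 341 = 682
  C-Cl: 1 × 324 = 324
  C-H: 7 × 405 = 2835
  Σ(formed) = 3841 kJ
ΔH = Σ(broken) − Σ(formed) = 3817 − 3841 = −24 kJ

ΔH ≈ −24 kJ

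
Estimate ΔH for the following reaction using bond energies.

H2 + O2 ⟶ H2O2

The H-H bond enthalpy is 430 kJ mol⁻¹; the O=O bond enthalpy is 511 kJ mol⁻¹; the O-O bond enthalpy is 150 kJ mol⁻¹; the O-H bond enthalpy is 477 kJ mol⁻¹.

ΔH ≈ −163 kJ

Bonds broken (reactants):
  H-H: 1 × 430 = 430
  O=O: 1 × 511 = 511
  Σ(broken) = 941 kJ
Bonds formed (products):
  O-H: 2 × 477 = 954
  O-O: 1 × 150 = 150
  Σ(formed) = 1104 kJ
ΔH = Σ(broken) − Σ(formed) = 941 − 1104 = −163 kJ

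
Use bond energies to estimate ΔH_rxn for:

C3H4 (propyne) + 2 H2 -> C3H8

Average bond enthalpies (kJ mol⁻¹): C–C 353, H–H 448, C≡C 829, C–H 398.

Bonds broken (reactants):
  C≡C: 1 × 829 = 829
  C–C: 1 × 353 = 353
  C–H: 4 × 398 = 1592
  H–H: 2 × 448 = 896
  Σ(broken) = 3670 kJ
Bonds formed (products):
  C–C: 2 × 353 = 706
  C–H: 8 × 398 = 3184
  Σ(formed) = 3890 kJ
ΔH = Σ(broken) − Σ(formed) = 3670 − 3890 = −220 kJ

ΔH ≈ −220 kJ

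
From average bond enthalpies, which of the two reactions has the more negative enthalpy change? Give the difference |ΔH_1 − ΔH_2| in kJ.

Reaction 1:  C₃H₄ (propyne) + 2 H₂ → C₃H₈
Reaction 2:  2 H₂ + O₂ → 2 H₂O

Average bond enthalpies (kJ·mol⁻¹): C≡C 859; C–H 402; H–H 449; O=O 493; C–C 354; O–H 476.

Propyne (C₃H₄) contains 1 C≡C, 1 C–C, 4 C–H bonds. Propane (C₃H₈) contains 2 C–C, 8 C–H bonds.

Reaction 1:
  Bonds broken (reactants):
    C≡C: 1 × 859 = 859
    C–C: 1 × 354 = 354
    C–H: 4 × 402 = 1608
    H–H: 2 × 449 = 898
    Σ(broken) = 3719 kJ
  Bonds formed (products):
    C–C: 2 × 354 = 708
    C–H: 8 × 402 = 3216
    Σ(formed) = 3924 kJ
  ΔH_1 = 3719 − 3924 = −205 kJ
Reaction 2:
  Bonds broken (reactants):
    H–H: 2 × 449 = 898
    O=O: 1 × 493 = 493
    Σ(broken) = 1391 kJ
  Bonds formed (products):
    O–H: 4 × 476 = 1904
    Σ(formed) = 1904 kJ
  ΔH_2 = 1391 − 1904 = −513 kJ
ΔH_1 − ΔH_2 = +308 kJ, so reaction 2 has the more negative ΔH; |ΔH_1 − ΔH_2| = 308 kJ.

Reaction 2, by 308 kJ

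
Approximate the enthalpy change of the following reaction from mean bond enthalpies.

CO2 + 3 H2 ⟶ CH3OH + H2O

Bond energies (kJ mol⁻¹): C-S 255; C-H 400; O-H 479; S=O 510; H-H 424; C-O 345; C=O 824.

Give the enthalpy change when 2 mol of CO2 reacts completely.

Bonds broken (reactants):
  C=O: 2 × 824 = 1648
  H-H: 3 × 424 = 1272
  Σ(broken) = 2920 kJ
Bonds formed (products):
  C-H: 3 × 400 = 1200
  C-O: 1 × 345 = 345
  O-H: 3 × 479 = 1437
  Σ(formed) = 2982 kJ
ΔH = Σ(broken) − Σ(formed) = 2920 − 2982 = −62 kJ
For 2× the reaction as written: 2 × (−62) = −124 kJ

ΔH = −124 kJ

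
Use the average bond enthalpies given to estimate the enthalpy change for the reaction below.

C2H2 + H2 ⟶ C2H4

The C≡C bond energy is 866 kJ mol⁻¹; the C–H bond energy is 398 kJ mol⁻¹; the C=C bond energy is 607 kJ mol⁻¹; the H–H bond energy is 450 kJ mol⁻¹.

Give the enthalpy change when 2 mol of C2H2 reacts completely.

ΔH = −174 kJ

Bonds broken (reactants):
  C≡C: 1 × 866 = 866
  C–H: 2 × 398 = 796
  H–H: 1 × 450 = 450
  Σ(broken) = 2112 kJ
Bonds formed (products):
  C–H: 4 × 398 = 1592
  C=C: 1 × 607 = 607
  Σ(formed) = 2199 kJ
ΔH = Σ(broken) − Σ(formed) = 2112 − 2199 = −87 kJ
For 2× the reaction as written: 2 × (−87) = −174 kJ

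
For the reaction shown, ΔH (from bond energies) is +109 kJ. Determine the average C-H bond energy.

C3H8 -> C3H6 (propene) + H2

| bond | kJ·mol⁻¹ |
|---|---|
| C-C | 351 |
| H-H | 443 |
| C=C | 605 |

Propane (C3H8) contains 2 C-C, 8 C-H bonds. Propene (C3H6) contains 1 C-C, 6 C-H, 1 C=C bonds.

D(C-H) ≈ 403 kJ/mol

Let D be the C-H bond energy.
Σ(broken) = 2×351 + 8×D = 702 + 8D
Σ(formed) = 1×351 + 6×D + 1×605 + 1×443 = 1399 + 6D
ΔH = Σ(broken) − Σ(formed) = (702 + 8D) − (1399 + 6D) = −697 + 2D
Setting this equal to +109 kJ gives 2D = 806, so D = 403 kJ/mol.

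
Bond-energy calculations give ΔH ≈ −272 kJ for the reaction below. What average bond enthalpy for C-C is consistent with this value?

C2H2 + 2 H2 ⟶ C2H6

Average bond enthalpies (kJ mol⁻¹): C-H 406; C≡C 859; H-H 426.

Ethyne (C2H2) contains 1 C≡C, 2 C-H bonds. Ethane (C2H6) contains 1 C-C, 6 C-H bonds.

D(C-C) ≈ 359 kJ/mol

Let D be the C-C bond energy.
Σ(broken) = 1×859 + 2×406 + 2×426 = 2523
Σ(formed) = 1×D + 6×406 = 2436 + D
ΔH = Σ(broken) − Σ(formed) = (2523) − (2436 + D) = +87 − D
Setting this equal to −272 kJ gives D = 359 kJ/mol.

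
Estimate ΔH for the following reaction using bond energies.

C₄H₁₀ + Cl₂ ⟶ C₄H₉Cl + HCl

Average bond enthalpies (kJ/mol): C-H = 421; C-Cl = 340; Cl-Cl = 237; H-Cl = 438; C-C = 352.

ΔH ≈ −120 kJ

Bonds broken (reactants):
  C-C: 3 × 352 = 1056
  C-H: 10 × 421 = 4210
  Cl-Cl: 1 × 237 = 237
  Σ(broken) = 5503 kJ
Bonds formed (products):
  C-C: 3 × 352 = 1056
  C-Cl: 1 × 340 = 340
  C-H: 9 × 421 = 3789
  H-Cl: 1 × 438 = 438
  Σ(formed) = 5623 kJ
ΔH = Σ(broken) − Σ(formed) = 5503 − 5623 = −120 kJ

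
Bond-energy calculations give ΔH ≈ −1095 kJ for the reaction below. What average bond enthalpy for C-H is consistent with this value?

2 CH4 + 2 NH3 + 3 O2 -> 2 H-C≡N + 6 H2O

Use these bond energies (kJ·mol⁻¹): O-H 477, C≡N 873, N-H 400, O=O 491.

D(C-H) ≈ 417 kJ/mol

Let D be the C-H bond energy.
Σ(broken) = 8×D + 6×400 + 3×491 = 3873 + 8D
Σ(formed) = 2×873 + 2×D + 12×477 = 7470 + 2D
ΔH = Σ(broken) − Σ(formed) = (3873 + 8D) − (7470 + 2D) = −3597 + 6D
Setting this equal to −1095 kJ gives 6D = 2502, so D = 417 kJ/mol.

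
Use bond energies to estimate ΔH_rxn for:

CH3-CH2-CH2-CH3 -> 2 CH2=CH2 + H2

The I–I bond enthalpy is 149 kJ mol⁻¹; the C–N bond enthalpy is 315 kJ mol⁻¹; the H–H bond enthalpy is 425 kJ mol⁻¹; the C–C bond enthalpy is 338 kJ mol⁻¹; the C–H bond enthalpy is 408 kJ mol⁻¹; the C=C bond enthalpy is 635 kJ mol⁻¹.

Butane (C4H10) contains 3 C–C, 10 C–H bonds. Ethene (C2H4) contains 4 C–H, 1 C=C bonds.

Bonds broken (reactants):
  C–C: 3 × 338 = 1014
  C–H: 10 × 408 = 4080
  Σ(broken) = 5094 kJ
Bonds formed (products):
  C–H: 8 × 408 = 3264
  C=C: 2 × 635 = 1270
  H–H: 1 × 425 = 425
  Σ(formed) = 4959 kJ
ΔH = Σ(broken) − Σ(formed) = 5094 − 4959 = +135 kJ

ΔH ≈ +135 kJ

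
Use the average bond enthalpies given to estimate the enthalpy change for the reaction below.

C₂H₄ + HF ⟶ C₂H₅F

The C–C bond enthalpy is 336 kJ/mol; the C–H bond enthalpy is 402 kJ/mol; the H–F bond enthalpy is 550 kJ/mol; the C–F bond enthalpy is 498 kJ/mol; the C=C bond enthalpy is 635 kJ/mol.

ΔH ≈ −51 kJ

Bonds broken (reactants):
  C–H: 4 × 402 = 1608
  C=C: 1 × 635 = 635
  H–F: 1 × 550 = 550
  Σ(broken) = 2793 kJ
Bonds formed (products):
  C–C: 1 × 336 = 336
  C–F: 1 × 498 = 498
  C–H: 5 × 402 = 2010
  Σ(formed) = 2844 kJ
ΔH = Σ(broken) − Σ(formed) = 2793 − 2844 = −51 kJ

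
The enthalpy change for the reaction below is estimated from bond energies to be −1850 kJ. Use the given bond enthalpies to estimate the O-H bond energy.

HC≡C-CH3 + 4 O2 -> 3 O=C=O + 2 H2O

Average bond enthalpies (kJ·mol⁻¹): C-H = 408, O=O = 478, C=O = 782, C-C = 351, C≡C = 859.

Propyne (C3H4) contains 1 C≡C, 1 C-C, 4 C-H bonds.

D(O-H) ≈ 478 kJ/mol

Let D be the O-H bond energy.
Σ(broken) = 1×859 + 1×351 + 4×408 + 4×478 = 4754
Σ(formed) = 6×782 + 4×D = 4692 + 4D
ΔH = Σ(broken) − Σ(formed) = (4754) − (4692 + 4D) = +62 − 4D
Setting this equal to −1850 kJ gives 4D = 1912, so D = 478 kJ/mol.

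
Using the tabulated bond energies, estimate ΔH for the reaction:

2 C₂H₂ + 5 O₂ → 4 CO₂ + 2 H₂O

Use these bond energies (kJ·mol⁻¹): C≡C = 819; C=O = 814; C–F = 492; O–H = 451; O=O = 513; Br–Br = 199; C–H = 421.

Bonds broken (reactants):
  C≡C: 2 × 819 = 1638
  C–H: 4 × 421 = 1684
  O=O: 5 × 513 = 2565
  Σ(broken) = 5887 kJ
Bonds formed (products):
  C=O: 8 × 814 = 6512
  O–H: 4 × 451 = 1804
  Σ(formed) = 8316 kJ
ΔH = Σ(broken) − Σ(formed) = 5887 − 8316 = −2429 kJ

ΔH ≈ −2429 kJ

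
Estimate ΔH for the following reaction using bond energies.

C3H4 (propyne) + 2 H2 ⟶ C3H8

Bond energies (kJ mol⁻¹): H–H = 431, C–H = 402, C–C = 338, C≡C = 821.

Bonds broken (reactants):
  C≡C: 1 × 821 = 821
  C–C: 1 × 338 = 338
  C–H: 4 × 402 = 1608
  H–H: 2 × 431 = 862
  Σ(broken) = 3629 kJ
Bonds formed (products):
  C–C: 2 × 338 = 676
  C–H: 8 × 402 = 3216
  Σ(formed) = 3892 kJ
ΔH = Σ(broken) − Σ(formed) = 3629 − 3892 = −263 kJ

ΔH ≈ −263 kJ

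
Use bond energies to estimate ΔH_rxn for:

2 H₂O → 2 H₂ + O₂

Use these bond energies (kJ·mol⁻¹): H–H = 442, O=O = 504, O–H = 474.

Bonds broken (reactants):
  O–H: 4 × 474 = 1896
  Σ(broken) = 1896 kJ
Bonds formed (products):
  H–H: 2 × 442 = 884
  O=O: 1 × 504 = 504
  Σ(formed) = 1388 kJ
ΔH = Σ(broken) − Σ(formed) = 1896 − 1388 = +508 kJ

ΔH ≈ +508 kJ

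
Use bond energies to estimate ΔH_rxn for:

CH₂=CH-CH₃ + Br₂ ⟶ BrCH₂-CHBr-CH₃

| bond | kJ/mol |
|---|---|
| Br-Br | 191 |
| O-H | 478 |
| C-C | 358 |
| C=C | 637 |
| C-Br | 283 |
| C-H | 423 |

Bonds broken (reactants):
  Br-Br: 1 × 191 = 191
  C-C: 1 × 358 = 358
  C-H: 6 × 423 = 2538
  C=C: 1 × 637 = 637
  Σ(broken) = 3724 kJ
Bonds formed (products):
  C-Br: 2 × 283 = 566
  C-C: 2 × 358 = 716
  C-H: 6 × 423 = 2538
  Σ(formed) = 3820 kJ
ΔH = Σ(broken) − Σ(formed) = 3724 − 3820 = −96 kJ

ΔH ≈ −96 kJ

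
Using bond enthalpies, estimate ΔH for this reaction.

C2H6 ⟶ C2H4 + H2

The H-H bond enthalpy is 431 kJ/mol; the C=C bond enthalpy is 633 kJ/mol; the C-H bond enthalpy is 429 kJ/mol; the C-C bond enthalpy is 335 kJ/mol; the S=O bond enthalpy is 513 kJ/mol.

Bonds broken (reactants):
  C-C: 1 × 335 = 335
  C-H: 6 × 429 = 2574
  Σ(broken) = 2909 kJ
Bonds formed (products):
  C-H: 4 × 429 = 1716
  C=C: 1 × 633 = 633
  H-H: 1 × 431 = 431
  Σ(formed) = 2780 kJ
ΔH = Σ(broken) − Σ(formed) = 2909 − 2780 = +129 kJ

ΔH ≈ +129 kJ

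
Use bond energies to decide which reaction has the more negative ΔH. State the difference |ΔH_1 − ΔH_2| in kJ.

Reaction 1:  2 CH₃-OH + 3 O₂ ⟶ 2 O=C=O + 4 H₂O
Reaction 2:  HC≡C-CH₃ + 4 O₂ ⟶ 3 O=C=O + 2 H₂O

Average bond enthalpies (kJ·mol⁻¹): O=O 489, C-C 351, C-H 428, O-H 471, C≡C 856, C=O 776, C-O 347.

Reaction 1:
  Bonds broken (reactants):
    C-H: 6 × 428 = 2568
    C-O: 2 × 347 = 694
    O-H: 2 × 471 = 942
    O=O: 3 × 489 = 1467
    Σ(broken) = 5671 kJ
  Bonds formed (products):
    C=O: 4 × 776 = 3104
    O-H: 8 × 471 = 3768
    Σ(formed) = 6872 kJ
  ΔH_1 = 5671 − 6872 = −1201 kJ
Reaction 2:
  Bonds broken (reactants):
    C≡C: 1 × 856 = 856
    C-C: 1 × 351 = 351
    C-H: 4 × 428 = 1712
    O=O: 4 × 489 = 1956
    Σ(broken) = 4875 kJ
  Bonds formed (products):
    C=O: 6 × 776 = 4656
    O-H: 4 × 471 = 1884
    Σ(formed) = 6540 kJ
  ΔH_2 = 4875 − 6540 = −1665 kJ
ΔH_1 − ΔH_2 = +464 kJ, so reaction 2 has the more negative ΔH; |ΔH_1 − ΔH_2| = 464 kJ.

Reaction 2, by 464 kJ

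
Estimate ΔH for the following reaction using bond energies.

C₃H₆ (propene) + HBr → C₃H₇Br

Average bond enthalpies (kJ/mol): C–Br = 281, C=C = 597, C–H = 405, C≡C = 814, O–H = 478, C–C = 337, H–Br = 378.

ΔH ≈ −48 kJ

Bonds broken (reactants):
  C–C: 1 × 337 = 337
  C–H: 6 × 405 = 2430
  C=C: 1 × 597 = 597
  H–Br: 1 × 378 = 378
  Σ(broken) = 3742 kJ
Bonds formed (products):
  C–Br: 1 × 281 = 281
  C–C: 2 × 337 = 674
  C–H: 7 × 405 = 2835
  Σ(formed) = 3790 kJ
ΔH = Σ(broken) − Σ(formed) = 3742 − 3790 = −48 kJ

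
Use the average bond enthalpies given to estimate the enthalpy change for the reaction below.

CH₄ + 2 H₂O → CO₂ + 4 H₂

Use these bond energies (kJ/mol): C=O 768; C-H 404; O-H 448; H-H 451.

ΔH ≈ +68 kJ

Bonds broken (reactants):
  C-H: 4 × 404 = 1616
  O-H: 4 × 448 = 1792
  Σ(broken) = 3408 kJ
Bonds formed (products):
  C=O: 2 × 768 = 1536
  H-H: 4 × 451 = 1804
  Σ(formed) = 3340 kJ
ΔH = Σ(broken) − Σ(formed) = 3408 − 3340 = +68 kJ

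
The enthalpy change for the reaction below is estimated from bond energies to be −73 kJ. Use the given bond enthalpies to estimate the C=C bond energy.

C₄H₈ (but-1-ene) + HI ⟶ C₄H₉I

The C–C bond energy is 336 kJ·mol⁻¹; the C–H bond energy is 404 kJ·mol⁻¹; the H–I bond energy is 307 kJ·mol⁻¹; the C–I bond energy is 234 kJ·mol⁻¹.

Let D be the C=C bond energy.
Σ(broken) = 2×336 + 8×404 + 1×D + 1×307 = 4211 + D
Σ(formed) = 3×336 + 9×404 + 1×234 = 4878
ΔH = Σ(broken) − Σ(formed) = (4211 + D) − (4878) = −667 + D
Setting this equal to −73 kJ gives D = 594 kJ/mol.

D(C=C) ≈ 594 kJ/mol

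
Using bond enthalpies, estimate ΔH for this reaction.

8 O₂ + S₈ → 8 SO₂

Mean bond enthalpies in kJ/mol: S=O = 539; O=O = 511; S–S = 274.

Bonds broken (reactants):
  O=O: 8 × 511 = 4088
  S–S: 8 × 274 = 2192
  Σ(broken) = 6280 kJ
Bonds formed (products):
  S=O: 16 × 539 = 8624
  Σ(formed) = 8624 kJ
ΔH = Σ(broken) − Σ(formed) = 6280 − 8624 = −2344 kJ

ΔH ≈ −2344 kJ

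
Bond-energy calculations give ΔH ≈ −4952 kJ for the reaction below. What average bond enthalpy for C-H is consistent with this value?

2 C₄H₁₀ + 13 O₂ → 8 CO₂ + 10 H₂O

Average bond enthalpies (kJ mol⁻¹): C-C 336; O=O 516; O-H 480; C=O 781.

D(C-H) ≈ 421 kJ/mol

Let D be the C-H bond energy.
Σ(broken) = 6×336 + 20×D + 13×516 = 8724 + 20D
Σ(formed) = 16×781 + 20×480 = 22096
ΔH = Σ(broken) − Σ(formed) = (8724 + 20D) − (22096) = −13372 + 20D
Setting this equal to −4952 kJ gives 20D = 8420, so D = 421 kJ/mol.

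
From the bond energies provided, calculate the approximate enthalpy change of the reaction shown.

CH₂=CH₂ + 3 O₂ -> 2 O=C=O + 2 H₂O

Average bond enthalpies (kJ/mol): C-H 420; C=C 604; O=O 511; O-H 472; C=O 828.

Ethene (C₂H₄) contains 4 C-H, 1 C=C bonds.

Bonds broken (reactants):
  C-H: 4 × 420 = 1680
  C=C: 1 × 604 = 604
  O=O: 3 × 511 = 1533
  Σ(broken) = 3817 kJ
Bonds formed (products):
  C=O: 4 × 828 = 3312
  O-H: 4 × 472 = 1888
  Σ(formed) = 5200 kJ
ΔH = Σ(broken) − Σ(formed) = 3817 − 5200 = −1383 kJ

ΔH ≈ −1383 kJ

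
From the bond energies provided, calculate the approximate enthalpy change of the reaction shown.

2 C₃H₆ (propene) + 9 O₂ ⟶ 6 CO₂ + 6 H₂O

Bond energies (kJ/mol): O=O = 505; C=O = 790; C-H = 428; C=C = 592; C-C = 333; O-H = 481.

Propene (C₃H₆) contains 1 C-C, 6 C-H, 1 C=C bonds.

ΔH ≈ −3721 kJ

Bonds broken (reactants):
  C-C: 2 × 333 = 666
  C-H: 12 × 428 = 5136
  C=C: 2 × 592 = 1184
  O=O: 9 × 505 = 4545
  Σ(broken) = 11531 kJ
Bonds formed (products):
  C=O: 12 × 790 = 9480
  O-H: 12 × 481 = 5772
  Σ(formed) = 15252 kJ
ΔH = Σ(broken) − Σ(formed) = 11531 − 15252 = −3721 kJ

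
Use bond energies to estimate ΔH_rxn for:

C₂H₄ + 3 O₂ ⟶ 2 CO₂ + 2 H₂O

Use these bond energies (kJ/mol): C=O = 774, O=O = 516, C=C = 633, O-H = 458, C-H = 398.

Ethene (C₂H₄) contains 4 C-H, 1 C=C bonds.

ΔH ≈ −1155 kJ

Bonds broken (reactants):
  C-H: 4 × 398 = 1592
  C=C: 1 × 633 = 633
  O=O: 3 × 516 = 1548
  Σ(broken) = 3773 kJ
Bonds formed (products):
  C=O: 4 × 774 = 3096
  O-H: 4 × 458 = 1832
  Σ(formed) = 4928 kJ
ΔH = Σ(broken) − Σ(formed) = 3773 − 4928 = −1155 kJ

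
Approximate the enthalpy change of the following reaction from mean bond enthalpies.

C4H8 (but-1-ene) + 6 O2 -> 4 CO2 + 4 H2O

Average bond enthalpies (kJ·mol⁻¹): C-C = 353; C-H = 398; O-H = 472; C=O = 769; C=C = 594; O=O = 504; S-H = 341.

ΔH ≈ −2420 kJ

Bonds broken (reactants):
  C-C: 2 × 353 = 706
  C-H: 8 × 398 = 3184
  C=C: 1 × 594 = 594
  O=O: 6 × 504 = 3024
  Σ(broken) = 7508 kJ
Bonds formed (products):
  C=O: 8 × 769 = 6152
  O-H: 8 × 472 = 3776
  Σ(formed) = 9928 kJ
ΔH = Σ(broken) − Σ(formed) = 7508 − 9928 = −2420 kJ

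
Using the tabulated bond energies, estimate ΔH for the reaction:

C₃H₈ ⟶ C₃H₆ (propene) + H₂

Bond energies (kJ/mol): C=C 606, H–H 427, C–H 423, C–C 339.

Bonds broken (reactants):
  C–C: 2 × 339 = 678
  C–H: 8 × 423 = 3384
  Σ(broken) = 4062 kJ
Bonds formed (products):
  C–C: 1 × 339 = 339
  C–H: 6 × 423 = 2538
  C=C: 1 × 606 = 606
  H–H: 1 × 427 = 427
  Σ(formed) = 3910 kJ
ΔH = Σ(broken) − Σ(formed) = 4062 − 3910 = +152 kJ

ΔH ≈ +152 kJ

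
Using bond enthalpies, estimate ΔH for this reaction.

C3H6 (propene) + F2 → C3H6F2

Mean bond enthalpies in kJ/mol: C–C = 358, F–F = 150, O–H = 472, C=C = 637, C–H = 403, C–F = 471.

Bonds broken (reactants):
  C–C: 1 × 358 = 358
  C–H: 6 × 403 = 2418
  C=C: 1 × 637 = 637
  F–F: 1 × 150 = 150
  Σ(broken) = 3563 kJ
Bonds formed (products):
  C–C: 2 × 358 = 716
  C–F: 2 × 471 = 942
  C–H: 6 × 403 = 2418
  Σ(formed) = 4076 kJ
ΔH = Σ(broken) − Σ(formed) = 3563 − 4076 = −513 kJ

ΔH ≈ −513 kJ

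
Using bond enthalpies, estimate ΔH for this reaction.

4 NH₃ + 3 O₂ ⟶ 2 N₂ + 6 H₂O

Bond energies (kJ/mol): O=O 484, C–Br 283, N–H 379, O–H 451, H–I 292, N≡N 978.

Bonds broken (reactants):
  N–H: 12 × 379 = 4548
  O=O: 3 × 484 = 1452
  Σ(broken) = 6000 kJ
Bonds formed (products):
  N≡N: 2 × 978 = 1956
  O–H: 12 × 451 = 5412
  Σ(formed) = 7368 kJ
ΔH = Σ(broken) − Σ(formed) = 6000 − 7368 = −1368 kJ

ΔH ≈ −1368 kJ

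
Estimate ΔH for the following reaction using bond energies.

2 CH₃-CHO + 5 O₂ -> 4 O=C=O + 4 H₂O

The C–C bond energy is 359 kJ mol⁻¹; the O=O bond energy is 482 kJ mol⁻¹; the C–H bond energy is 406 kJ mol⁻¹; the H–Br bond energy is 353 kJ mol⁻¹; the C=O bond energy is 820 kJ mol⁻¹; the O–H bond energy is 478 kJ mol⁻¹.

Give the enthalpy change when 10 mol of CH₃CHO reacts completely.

Bonds broken (reactants):
  C–C: 2 × 359 = 718
  C–H: 8 × 406 = 3248
  C=O: 2 × 820 = 1640
  O=O: 5 × 482 = 2410
  Σ(broken) = 8016 kJ
Bonds formed (products):
  C=O: 8 × 820 = 6560
  O–H: 8 × 478 = 3824
  Σ(formed) = 10384 kJ
ΔH = Σ(broken) − Σ(formed) = 8016 − 10384 = −2368 kJ
For 5× the reaction as written: 5 × (−2368) = −11840 kJ

ΔH = −11840 kJ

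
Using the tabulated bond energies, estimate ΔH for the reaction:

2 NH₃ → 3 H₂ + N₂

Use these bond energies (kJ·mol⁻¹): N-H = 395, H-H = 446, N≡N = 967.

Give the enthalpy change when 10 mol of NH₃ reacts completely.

Bonds broken (reactants):
  N-H: 6 × 395 = 2370
  Σ(broken) = 2370 kJ
Bonds formed (products):
  H-H: 3 × 446 = 1338
  N≡N: 1 × 967 = 967
  Σ(formed) = 2305 kJ
ΔH = Σ(broken) − Σ(formed) = 2370 − 2305 = +65 kJ
For 5× the reaction as written: 5 × (+65) = +325 kJ

ΔH = +325 kJ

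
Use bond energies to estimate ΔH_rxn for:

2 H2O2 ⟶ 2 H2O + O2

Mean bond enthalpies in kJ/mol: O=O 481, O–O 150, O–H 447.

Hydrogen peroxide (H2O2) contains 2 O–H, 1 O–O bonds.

Bonds broken (reactants):
  O–H: 4 × 447 = 1788
  O–O: 2 × 150 = 300
  Σ(broken) = 2088 kJ
Bonds formed (products):
  O–H: 4 × 447 = 1788
  O=O: 1 × 481 = 481
  Σ(formed) = 2269 kJ
ΔH = Σ(broken) − Σ(formed) = 2088 − 2269 = −181 kJ

ΔH ≈ −181 kJ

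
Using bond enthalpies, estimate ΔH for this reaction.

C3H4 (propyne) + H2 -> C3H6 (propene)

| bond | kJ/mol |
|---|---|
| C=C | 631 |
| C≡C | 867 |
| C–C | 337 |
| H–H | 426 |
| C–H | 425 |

ΔH ≈ −188 kJ

Bonds broken (reactants):
  C≡C: 1 × 867 = 867
  C–C: 1 × 337 = 337
  C–H: 4 × 425 = 1700
  H–H: 1 × 426 = 426
  Σ(broken) = 3330 kJ
Bonds formed (products):
  C–C: 1 × 337 = 337
  C–H: 6 × 425 = 2550
  C=C: 1 × 631 = 631
  Σ(formed) = 3518 kJ
ΔH = Σ(broken) − Σ(formed) = 3330 − 3518 = −188 kJ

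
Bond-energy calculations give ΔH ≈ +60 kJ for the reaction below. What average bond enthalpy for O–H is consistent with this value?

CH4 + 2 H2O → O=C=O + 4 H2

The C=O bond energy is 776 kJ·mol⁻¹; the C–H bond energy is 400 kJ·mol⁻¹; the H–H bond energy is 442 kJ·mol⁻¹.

Let D be the O–H bond energy.
Σ(broken) = 4×400 + 4×D = 1600 + 4D
Σ(formed) = 2×776 + 4×442 = 3320
ΔH = Σ(broken) − Σ(formed) = (1600 + 4D) − (3320) = −1720 + 4D
Setting this equal to +60 kJ gives 4D = 1780, so D = 445 kJ/mol.

D(O–H) ≈ 445 kJ/mol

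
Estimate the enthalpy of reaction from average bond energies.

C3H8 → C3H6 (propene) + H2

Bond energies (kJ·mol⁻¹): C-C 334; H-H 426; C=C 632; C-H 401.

ΔH ≈ +78 kJ

Bonds broken (reactants):
  C-C: 2 × 334 = 668
  C-H: 8 × 401 = 3208
  Σ(broken) = 3876 kJ
Bonds formed (products):
  C-C: 1 × 334 = 334
  C-H: 6 × 401 = 2406
  C=C: 1 × 632 = 632
  H-H: 1 × 426 = 426
  Σ(formed) = 3798 kJ
ΔH = Σ(broken) − Σ(formed) = 3876 − 3798 = +78 kJ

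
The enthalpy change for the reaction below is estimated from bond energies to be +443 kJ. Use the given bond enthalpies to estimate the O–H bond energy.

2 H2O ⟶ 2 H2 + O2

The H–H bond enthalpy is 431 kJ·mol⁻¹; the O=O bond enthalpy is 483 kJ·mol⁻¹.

D(O–H) ≈ 447 kJ/mol

Let D be the O–H bond energy.
Σ(broken) = 4×D = 4D
Σ(formed) = 2×431 + 1×483 = 1345
ΔH = Σ(broken) − Σ(formed) = (4D) − (1345) = −1345 + 4D
Setting this equal to +443 kJ gives 4D = 1788, so D = 447 kJ/mol.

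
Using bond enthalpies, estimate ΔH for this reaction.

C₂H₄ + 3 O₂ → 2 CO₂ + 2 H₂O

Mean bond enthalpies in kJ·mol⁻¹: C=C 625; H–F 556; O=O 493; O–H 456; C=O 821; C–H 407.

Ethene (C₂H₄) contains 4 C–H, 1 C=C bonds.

ΔH ≈ −1376 kJ

Bonds broken (reactants):
  C–H: 4 × 407 = 1628
  C=C: 1 × 625 = 625
  O=O: 3 × 493 = 1479
  Σ(broken) = 3732 kJ
Bonds formed (products):
  C=O: 4 × 821 = 3284
  O–H: 4 × 456 = 1824
  Σ(formed) = 5108 kJ
ΔH = Σ(broken) − Σ(formed) = 3732 − 5108 = −1376 kJ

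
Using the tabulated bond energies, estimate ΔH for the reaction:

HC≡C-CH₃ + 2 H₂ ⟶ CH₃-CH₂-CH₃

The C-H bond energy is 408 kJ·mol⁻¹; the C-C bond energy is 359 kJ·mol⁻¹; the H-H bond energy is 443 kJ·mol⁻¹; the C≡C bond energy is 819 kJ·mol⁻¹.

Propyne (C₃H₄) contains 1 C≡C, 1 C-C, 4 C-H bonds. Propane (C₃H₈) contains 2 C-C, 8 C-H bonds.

Bonds broken (reactants):
  C≡C: 1 × 819 = 819
  C-C: 1 × 359 = 359
  C-H: 4 × 408 = 1632
  H-H: 2 × 443 = 886
  Σ(broken) = 3696 kJ
Bonds formed (products):
  C-C: 2 × 359 = 718
  C-H: 8 × 408 = 3264
  Σ(formed) = 3982 kJ
ΔH = Σ(broken) − Σ(formed) = 3696 − 3982 = −286 kJ

ΔH ≈ −286 kJ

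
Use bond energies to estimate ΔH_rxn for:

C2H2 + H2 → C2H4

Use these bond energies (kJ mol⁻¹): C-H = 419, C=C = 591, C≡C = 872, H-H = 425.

Bonds broken (reactants):
  C≡C: 1 × 872 = 872
  C-H: 2 × 419 = 838
  H-H: 1 × 425 = 425
  Σ(broken) = 2135 kJ
Bonds formed (products):
  C-H: 4 × 419 = 1676
  C=C: 1 × 591 = 591
  Σ(formed) = 2267 kJ
ΔH = Σ(broken) − Σ(formed) = 2135 − 2267 = −132 kJ

ΔH ≈ −132 kJ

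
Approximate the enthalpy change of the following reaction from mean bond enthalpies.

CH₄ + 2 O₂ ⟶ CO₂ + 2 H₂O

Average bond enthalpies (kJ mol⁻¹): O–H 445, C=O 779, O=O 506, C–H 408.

ΔH ≈ −694 kJ

Bonds broken (reactants):
  C–H: 4 × 408 = 1632
  O=O: 2 × 506 = 1012
  Σ(broken) = 2644 kJ
Bonds formed (products):
  C=O: 2 × 779 = 1558
  O–H: 4 × 445 = 1780
  Σ(formed) = 3338 kJ
ΔH = Σ(broken) − Σ(formed) = 2644 − 3338 = −694 kJ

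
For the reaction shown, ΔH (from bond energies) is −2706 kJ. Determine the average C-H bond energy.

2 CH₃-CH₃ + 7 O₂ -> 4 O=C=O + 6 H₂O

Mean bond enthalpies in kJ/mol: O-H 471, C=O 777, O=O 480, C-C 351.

D(C-H) ≈ 425 kJ/mol

Let D be the C-H bond energy.
Σ(broken) = 2×351 + 12×D + 7×480 = 4062 + 12D
Σ(formed) = 8×777 + 12×471 = 11868
ΔH = Σ(broken) − Σ(formed) = (4062 + 12D) − (11868) = −7806 + 12D
Setting this equal to −2706 kJ gives 12D = 5100, so D = 425 kJ/mol.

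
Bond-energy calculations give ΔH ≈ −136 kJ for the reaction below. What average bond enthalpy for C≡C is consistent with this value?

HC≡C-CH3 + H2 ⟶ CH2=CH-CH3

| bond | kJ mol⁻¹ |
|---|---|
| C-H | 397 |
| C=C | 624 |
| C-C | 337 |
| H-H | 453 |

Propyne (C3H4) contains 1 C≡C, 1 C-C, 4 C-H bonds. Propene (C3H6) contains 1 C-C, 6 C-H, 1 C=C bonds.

D(C≡C) ≈ 829 kJ/mol

Let D be the C≡C bond energy.
Σ(broken) = 1×D + 1×337 + 4×397 + 1×453 = 2378 + D
Σ(formed) = 1×337 + 6×397 + 1×624 = 3343
ΔH = Σ(broken) − Σ(formed) = (2378 + D) − (3343) = −965 + D
Setting this equal to −136 kJ gives D = 829 kJ/mol.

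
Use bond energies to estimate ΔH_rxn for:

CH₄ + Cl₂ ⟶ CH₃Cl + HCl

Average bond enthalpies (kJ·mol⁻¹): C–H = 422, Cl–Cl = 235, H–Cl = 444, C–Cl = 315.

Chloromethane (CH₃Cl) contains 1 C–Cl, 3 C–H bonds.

ΔH ≈ −102 kJ

Bonds broken (reactants):
  C–H: 4 × 422 = 1688
  Cl–Cl: 1 × 235 = 235
  Σ(broken) = 1923 kJ
Bonds formed (products):
  C–Cl: 1 × 315 = 315
  C–H: 3 × 422 = 1266
  H–Cl: 1 × 444 = 444
  Σ(formed) = 2025 kJ
ΔH = Σ(broken) − Σ(formed) = 1923 − 2025 = −102 kJ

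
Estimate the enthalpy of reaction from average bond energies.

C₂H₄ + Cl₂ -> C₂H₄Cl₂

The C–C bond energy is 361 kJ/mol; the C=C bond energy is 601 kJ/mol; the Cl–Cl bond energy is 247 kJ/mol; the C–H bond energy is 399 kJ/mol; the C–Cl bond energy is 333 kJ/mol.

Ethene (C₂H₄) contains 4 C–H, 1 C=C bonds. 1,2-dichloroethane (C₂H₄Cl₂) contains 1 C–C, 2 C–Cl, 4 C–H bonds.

Bonds broken (reactants):
  C–H: 4 × 399 = 1596
  C=C: 1 × 601 = 601
  Cl–Cl: 1 × 247 = 247
  Σ(broken) = 2444 kJ
Bonds formed (products):
  C–C: 1 × 361 = 361
  C–Cl: 2 × 333 = 666
  C–H: 4 × 399 = 1596
  Σ(formed) = 2623 kJ
ΔH = Σ(broken) − Σ(formed) = 2444 − 2623 = −179 kJ

ΔH ≈ −179 kJ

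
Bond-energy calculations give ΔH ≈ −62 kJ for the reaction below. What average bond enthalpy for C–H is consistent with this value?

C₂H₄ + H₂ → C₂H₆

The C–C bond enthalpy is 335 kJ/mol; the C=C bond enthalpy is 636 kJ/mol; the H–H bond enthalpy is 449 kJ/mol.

Let D be the C–H bond energy.
Σ(broken) = 4×D + 1×636 + 1×449 = 1085 + 4D
Σ(formed) = 1×335 + 6×D = 335 + 6D
ΔH = Σ(broken) − Σ(formed) = (1085 + 4D) − (335 + 6D) = +750 − 2D
Setting this equal to −62 kJ gives 2D = 812, so D = 406 kJ/mol.

D(C–H) ≈ 406 kJ/mol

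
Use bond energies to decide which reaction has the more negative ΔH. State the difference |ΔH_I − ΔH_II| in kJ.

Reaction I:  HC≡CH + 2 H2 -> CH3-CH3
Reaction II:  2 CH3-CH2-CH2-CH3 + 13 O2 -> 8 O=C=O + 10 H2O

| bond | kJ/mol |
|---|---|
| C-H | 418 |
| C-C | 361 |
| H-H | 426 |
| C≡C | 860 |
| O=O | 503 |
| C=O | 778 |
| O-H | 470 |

Reaction II, by 4462 kJ

Reaction I:
  Bonds broken (reactants):
    C≡C: 1 × 860 = 860
    C-H: 2 × 418 = 836
    H-H: 2 × 426 = 852
    Σ(broken) = 2548 kJ
  Bonds formed (products):
    C-C: 1 × 361 = 361
    C-H: 6 × 418 = 2508
    Σ(formed) = 2869 kJ
  ΔH_I = 2548 − 2869 = −321 kJ
Reaction II:
  Bonds broken (reactants):
    C-C: 6 × 361 = 2166
    C-H: 20 × 418 = 8360
    O=O: 13 × 503 = 6539
    Σ(broken) = 17065 kJ
  Bonds formed (products):
    C=O: 16 × 778 = 12448
    O-H: 20 × 470 = 9400
    Σ(formed) = 21848 kJ
  ΔH_II = 17065 − 21848 = −4783 kJ
ΔH_I − ΔH_II = +4462 kJ, so reaction II has the more negative ΔH; |ΔH_I − ΔH_II| = 4462 kJ.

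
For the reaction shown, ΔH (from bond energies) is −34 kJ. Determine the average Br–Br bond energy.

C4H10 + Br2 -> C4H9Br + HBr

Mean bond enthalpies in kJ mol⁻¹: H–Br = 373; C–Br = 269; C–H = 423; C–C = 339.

Let D be the Br–Br bond energy.
Σ(broken) = 1×D + 3×339 + 10×423 = 5247 + D
Σ(formed) = 1×269 + 3×339 + 9×423 + 1×373 = 5466
ΔH = Σ(broken) − Σ(formed) = (5247 + D) − (5466) = −219 + D
Setting this equal to −34 kJ gives D = 185 kJ/mol.

D(Br–Br) ≈ 185 kJ/mol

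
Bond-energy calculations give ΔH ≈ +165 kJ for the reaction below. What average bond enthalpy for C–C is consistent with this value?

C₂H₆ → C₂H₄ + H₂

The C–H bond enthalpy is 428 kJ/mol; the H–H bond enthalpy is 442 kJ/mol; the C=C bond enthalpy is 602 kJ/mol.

Let D be the C–C bond energy.
Σ(broken) = 1×D + 6×428 = 2568 + D
Σ(formed) = 4×428 + 1×602 + 1×442 = 2756
ΔH = Σ(broken) − Σ(formed) = (2568 + D) − (2756) = −188 + D
Setting this equal to +165 kJ gives D = 353 kJ/mol.

D(C–C) ≈ 353 kJ/mol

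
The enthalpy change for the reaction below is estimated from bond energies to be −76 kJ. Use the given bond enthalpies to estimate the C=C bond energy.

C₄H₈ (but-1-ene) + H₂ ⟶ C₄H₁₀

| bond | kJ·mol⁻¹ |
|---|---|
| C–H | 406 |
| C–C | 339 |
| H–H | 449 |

D(C=C) ≈ 626 kJ/mol

Let D be the C=C bond energy.
Σ(broken) = 2×339 + 8×406 + 1×D + 1×449 = 4375 + D
Σ(formed) = 3×339 + 10×406 = 5077
ΔH = Σ(broken) − Σ(formed) = (4375 + D) − (5077) = −702 + D
Setting this equal to −76 kJ gives D = 626 kJ/mol.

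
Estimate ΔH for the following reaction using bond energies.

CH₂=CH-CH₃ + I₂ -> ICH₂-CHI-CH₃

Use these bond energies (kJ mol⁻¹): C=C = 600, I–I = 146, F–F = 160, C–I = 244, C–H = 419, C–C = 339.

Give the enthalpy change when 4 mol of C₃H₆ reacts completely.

Bonds broken (reactants):
  C–C: 1 × 339 = 339
  C–H: 6 × 419 = 2514
  C=C: 1 × 600 = 600
  I–I: 1 × 146 = 146
  Σ(broken) = 3599 kJ
Bonds formed (products):
  C–C: 2 × 339 = 678
  C–H: 6 × 419 = 2514
  C–I: 2 × 244 = 488
  Σ(formed) = 3680 kJ
ΔH = Σ(broken) − Σ(formed) = 3599 − 3680 = −81 kJ
For 4× the reaction as written: 4 × (−81) = −324 kJ

ΔH = −324 kJ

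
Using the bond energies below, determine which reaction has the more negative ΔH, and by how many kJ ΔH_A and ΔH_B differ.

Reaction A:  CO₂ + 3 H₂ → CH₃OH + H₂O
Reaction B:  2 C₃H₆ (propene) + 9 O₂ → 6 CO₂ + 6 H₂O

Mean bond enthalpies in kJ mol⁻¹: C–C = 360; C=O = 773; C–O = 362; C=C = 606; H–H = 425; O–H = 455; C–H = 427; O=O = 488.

Reaction A:
  Bonds broken (reactants):
    C=O: 2 × 773 = 1546
    H–H: 3 × 425 = 1275
    Σ(broken) = 2821 kJ
  Bonds formed (products):
    C–H: 3 × 427 = 1281
    C–O: 1 × 362 = 362
    O–H: 3 × 455 = 1365
    Σ(formed) = 3008 kJ
  ΔH_A = 2821 − 3008 = −187 kJ
Reaction B:
  Bonds broken (reactants):
    C–C: 2 × 360 = 720
    C–H: 12 × 427 = 5124
    C=C: 2 × 606 = 1212
    O=O: 9 × 488 = 4392
    Σ(broken) = 11448 kJ
  Bonds formed (products):
    C=O: 12 × 773 = 9276
    O–H: 12 × 455 = 5460
    Σ(formed) = 14736 kJ
  ΔH_B = 11448 − 14736 = −3288 kJ
ΔH_A − ΔH_B = +3101 kJ, so reaction B has the more negative ΔH; |ΔH_A − ΔH_B| = 3101 kJ.

Reaction B, by 3101 kJ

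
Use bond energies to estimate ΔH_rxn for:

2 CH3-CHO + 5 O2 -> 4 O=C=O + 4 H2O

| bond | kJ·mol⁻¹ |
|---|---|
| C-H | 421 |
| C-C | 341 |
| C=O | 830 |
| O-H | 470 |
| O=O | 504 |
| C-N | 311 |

Bonds broken (reactants):
  C-C: 2 × 341 = 682
  C-H: 8 × 421 = 3368
  C=O: 2 × 830 = 1660
  O=O: 5 × 504 = 2520
  Σ(broken) = 8230 kJ
Bonds formed (products):
  C=O: 8 × 830 = 6640
  O-H: 8 × 470 = 3760
  Σ(formed) = 10400 kJ
ΔH = Σ(broken) − Σ(formed) = 8230 − 10400 = −2170 kJ

ΔH ≈ −2170 kJ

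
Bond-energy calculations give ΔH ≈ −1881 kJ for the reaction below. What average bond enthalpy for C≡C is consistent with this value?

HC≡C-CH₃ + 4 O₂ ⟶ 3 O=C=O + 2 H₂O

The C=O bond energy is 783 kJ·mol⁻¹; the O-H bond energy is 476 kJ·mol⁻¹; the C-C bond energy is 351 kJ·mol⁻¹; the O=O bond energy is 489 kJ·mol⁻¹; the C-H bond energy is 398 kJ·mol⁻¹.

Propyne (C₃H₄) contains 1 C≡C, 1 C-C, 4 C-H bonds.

D(C≡C) ≈ 822 kJ/mol

Let D be the C≡C bond energy.
Σ(broken) = 1×D + 1×351 + 4×398 + 4×489 = 3899 + D
Σ(formed) = 6×783 + 4×476 = 6602
ΔH = Σ(broken) − Σ(formed) = (3899 + D) − (6602) = −2703 + D
Setting this equal to −1881 kJ gives D = 822 kJ/mol.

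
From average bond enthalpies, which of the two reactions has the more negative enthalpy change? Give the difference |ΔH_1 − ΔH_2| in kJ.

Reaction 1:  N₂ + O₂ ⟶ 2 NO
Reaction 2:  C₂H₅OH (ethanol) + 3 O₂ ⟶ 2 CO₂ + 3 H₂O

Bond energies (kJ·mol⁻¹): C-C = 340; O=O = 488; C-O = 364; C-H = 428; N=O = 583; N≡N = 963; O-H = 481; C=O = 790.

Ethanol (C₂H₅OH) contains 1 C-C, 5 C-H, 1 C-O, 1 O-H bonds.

Reaction 1:
  Bonds broken (reactants):
    N≡N: 1 × 963 = 963
    O=O: 1 × 488 = 488
    Σ(broken) = 1451 kJ
  Bonds formed (products):
    N=O: 2 × 583 = 1166
    Σ(formed) = 1166 kJ
  ΔH_1 = 1451 − 1166 = +285 kJ
Reaction 2:
  Bonds broken (reactants):
    C-C: 1 × 340 = 340
    C-H: 5 × 428 = 2140
    C-O: 1 × 364 = 364
    O-H: 1 × 481 = 481
    O=O: 3 × 488 = 1464
    Σ(broken) = 4789 kJ
  Bonds formed (products):
    C=O: 4 × 790 = 3160
    O-H: 6 × 481 = 2886
    Σ(formed) = 6046 kJ
  ΔH_2 = 4789 − 6046 = −1257 kJ
ΔH_1 − ΔH_2 = +1542 kJ, so reaction 2 has the more negative ΔH; |ΔH_1 − ΔH_2| = 1542 kJ.

Reaction 2, by 1542 kJ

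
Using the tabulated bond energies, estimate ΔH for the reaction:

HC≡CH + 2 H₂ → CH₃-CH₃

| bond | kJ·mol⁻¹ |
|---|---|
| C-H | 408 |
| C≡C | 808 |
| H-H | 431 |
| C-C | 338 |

Bonds broken (reactants):
  C≡C: 1 × 808 = 808
  C-H: 2 × 408 = 816
  H-H: 2 × 431 = 862
  Σ(broken) = 2486 kJ
Bonds formed (products):
  C-C: 1 × 338 = 338
  C-H: 6 × 408 = 2448
  Σ(formed) = 2786 kJ
ΔH = Σ(broken) − Σ(formed) = 2486 − 2786 = −300 kJ

ΔH ≈ −300 kJ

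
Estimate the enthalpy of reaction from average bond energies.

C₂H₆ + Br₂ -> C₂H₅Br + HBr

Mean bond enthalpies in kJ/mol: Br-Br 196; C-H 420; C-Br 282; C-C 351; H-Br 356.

Bonds broken (reactants):
  Br-Br: 1 × 196 = 196
  C-C: 1 × 351 = 351
  C-H: 6 × 420 = 2520
  Σ(broken) = 3067 kJ
Bonds formed (products):
  C-Br: 1 × 282 = 282
  C-C: 1 × 351 = 351
  C-H: 5 × 420 = 2100
  H-Br: 1 × 356 = 356
  Σ(formed) = 3089 kJ
ΔH = Σ(broken) − Σ(formed) = 3067 − 3089 = −22 kJ

ΔH ≈ −22 kJ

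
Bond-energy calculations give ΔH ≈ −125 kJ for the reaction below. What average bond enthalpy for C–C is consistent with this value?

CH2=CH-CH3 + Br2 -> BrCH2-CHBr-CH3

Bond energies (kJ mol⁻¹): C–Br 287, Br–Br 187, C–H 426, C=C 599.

Let D be the C–C bond energy.
Σ(broken) = 1×187 + 1×D + 6×426 + 1×599 = 3342 + D
Σ(formed) = 2×287 + 2×D + 6×426 = 3130 + 2D
ΔH = Σ(broken) − Σ(formed) = (3342 + D) − (3130 + 2D) = +212 − D
Setting this equal to −125 kJ gives D = 337 kJ/mol.

D(C–C) ≈ 337 kJ/mol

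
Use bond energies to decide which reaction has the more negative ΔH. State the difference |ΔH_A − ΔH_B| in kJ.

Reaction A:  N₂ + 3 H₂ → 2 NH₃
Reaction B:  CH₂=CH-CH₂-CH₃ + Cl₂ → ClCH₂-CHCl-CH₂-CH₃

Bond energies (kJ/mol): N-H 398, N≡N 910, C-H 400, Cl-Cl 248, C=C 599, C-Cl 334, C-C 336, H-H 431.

Reaction A:
  Bonds broken (reactants):
    H-H: 3 × 431 = 1293
    N≡N: 1 × 910 = 910
    Σ(broken) = 2203 kJ
  Bonds formed (products):
    N-H: 6 × 398 = 2388
    Σ(formed) = 2388 kJ
  ΔH_A = 2203 − 2388 = −185 kJ
Reaction B:
  Bonds broken (reactants):
    C-C: 2 × 336 = 672
    C-H: 8 × 400 = 3200
    C=C: 1 × 599 = 599
    Cl-Cl: 1 × 248 = 248
    Σ(broken) = 4719 kJ
  Bonds formed (products):
    C-C: 3 × 336 = 1008
    C-Cl: 2 × 334 = 668
    C-H: 8 × 400 = 3200
    Σ(formed) = 4876 kJ
  ΔH_B = 4719 − 4876 = −157 kJ
ΔH_A − ΔH_B = −28 kJ, so reaction A has the more negative ΔH; |ΔH_A − ΔH_B| = 28 kJ.

Reaction A, by 28 kJ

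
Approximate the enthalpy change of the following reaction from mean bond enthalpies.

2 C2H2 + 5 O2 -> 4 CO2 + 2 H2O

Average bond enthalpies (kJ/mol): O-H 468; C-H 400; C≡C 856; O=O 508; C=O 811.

ΔH ≈ −2508 kJ

Bonds broken (reactants):
  C≡C: 2 × 856 = 1712
  C-H: 4 × 400 = 1600
  O=O: 5 × 508 = 2540
  Σ(broken) = 5852 kJ
Bonds formed (products):
  C=O: 8 × 811 = 6488
  O-H: 4 × 468 = 1872
  Σ(formed) = 8360 kJ
ΔH = Σ(broken) − Σ(formed) = 5852 − 8360 = −2508 kJ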